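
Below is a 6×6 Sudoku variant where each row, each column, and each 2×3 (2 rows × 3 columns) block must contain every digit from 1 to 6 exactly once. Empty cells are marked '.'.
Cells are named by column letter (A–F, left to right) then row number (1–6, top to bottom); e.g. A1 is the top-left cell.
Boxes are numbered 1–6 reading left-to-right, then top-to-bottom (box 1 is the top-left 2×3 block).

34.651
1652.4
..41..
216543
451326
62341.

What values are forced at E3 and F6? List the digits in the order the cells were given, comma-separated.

For E3:
  Row 3 already contains {1, 4}.
  Column E already contains {1, 2, 4, 5}.
  Its 2×3 block (box 4) already contains {1, 3, 4, 5}.
  The only value from 1–6 not eliminated is 6, so E3 = 6.
For F6:
  Row 6 already contains {1, 2, 3, 4, 6}.
  Column F already contains {1, 3, 4, 6}.
  Its 2×3 block (box 6) already contains {1, 2, 3, 4, 6}.
  The only value from 1–6 not eliminated is 5, so F6 = 5.

6,5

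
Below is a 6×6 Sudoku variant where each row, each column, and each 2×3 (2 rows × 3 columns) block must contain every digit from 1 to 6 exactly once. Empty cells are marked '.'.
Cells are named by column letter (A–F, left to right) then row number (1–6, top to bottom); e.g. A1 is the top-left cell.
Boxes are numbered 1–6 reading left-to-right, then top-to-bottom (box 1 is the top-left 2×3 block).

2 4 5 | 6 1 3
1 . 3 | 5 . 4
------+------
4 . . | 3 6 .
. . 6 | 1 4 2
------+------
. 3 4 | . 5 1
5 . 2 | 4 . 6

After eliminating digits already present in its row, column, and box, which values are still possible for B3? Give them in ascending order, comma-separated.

1,2,5

Row 3 already contains {3, 4, 6}.
Column B already contains {3, 4}.
Its 2×3 block (box 3) already contains {4, 6}.
Removing those from 1–6 leaves {1, 2, 5} as the candidates for B3.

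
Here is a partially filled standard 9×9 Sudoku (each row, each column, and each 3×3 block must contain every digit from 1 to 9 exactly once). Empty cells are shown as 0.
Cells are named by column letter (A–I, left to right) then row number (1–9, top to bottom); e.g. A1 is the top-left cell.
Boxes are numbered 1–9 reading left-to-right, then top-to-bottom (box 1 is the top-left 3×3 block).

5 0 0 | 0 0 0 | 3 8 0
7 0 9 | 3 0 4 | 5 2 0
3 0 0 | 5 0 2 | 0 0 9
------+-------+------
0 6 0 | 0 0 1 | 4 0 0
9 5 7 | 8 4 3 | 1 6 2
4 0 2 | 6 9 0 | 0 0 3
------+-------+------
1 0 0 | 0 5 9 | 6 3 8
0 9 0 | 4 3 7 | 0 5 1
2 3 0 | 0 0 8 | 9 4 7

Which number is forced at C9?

Cell C9 itself could take any of {5, 6} by direct elimination.
Consider where 5 can go in column C.
C1 is out (row 1 already has a 5).
C3 is out (row 3 already has a 5).
C4 is out (box 4 already has a 5).
C7 is out (row 7 already has a 5).
C8 is out (row 8 already has a 5).
So the only cell in column C that can hold 5 is C9.
Therefore C9 = 5.

5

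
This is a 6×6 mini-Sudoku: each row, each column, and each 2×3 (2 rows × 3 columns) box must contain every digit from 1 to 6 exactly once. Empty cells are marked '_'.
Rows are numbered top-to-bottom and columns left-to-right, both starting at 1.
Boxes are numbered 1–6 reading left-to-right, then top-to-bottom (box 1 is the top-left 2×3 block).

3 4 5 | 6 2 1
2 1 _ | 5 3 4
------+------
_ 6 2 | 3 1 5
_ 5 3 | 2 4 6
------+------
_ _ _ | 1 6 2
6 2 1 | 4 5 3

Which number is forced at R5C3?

4

Row 5 already contains {1, 2, 6}.
Column 3 already contains {1, 2, 3, 5}.
Its 2×3 block (box 5) already contains {1, 2, 6}.
The only value from 1–6 not eliminated is 4, so R5C3 = 4.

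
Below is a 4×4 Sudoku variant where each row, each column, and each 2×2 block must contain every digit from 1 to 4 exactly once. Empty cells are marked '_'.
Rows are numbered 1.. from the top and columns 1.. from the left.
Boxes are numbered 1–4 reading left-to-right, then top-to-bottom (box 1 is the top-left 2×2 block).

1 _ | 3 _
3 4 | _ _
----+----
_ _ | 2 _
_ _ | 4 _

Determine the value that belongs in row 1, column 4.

4

Cell row 1, column 4 itself could take any of {2, 4} by direct elimination.
Consider where 4 can go in column 4.
row 2, column 4 is out (row 2 already has a 4).
row 3, column 4 is out (box 4 already has a 4).
row 4, column 4 is out (row 4 already has a 4).
So the only cell in column 4 that can hold 4 is row 1, column 4.
Therefore row 1, column 4 = 4.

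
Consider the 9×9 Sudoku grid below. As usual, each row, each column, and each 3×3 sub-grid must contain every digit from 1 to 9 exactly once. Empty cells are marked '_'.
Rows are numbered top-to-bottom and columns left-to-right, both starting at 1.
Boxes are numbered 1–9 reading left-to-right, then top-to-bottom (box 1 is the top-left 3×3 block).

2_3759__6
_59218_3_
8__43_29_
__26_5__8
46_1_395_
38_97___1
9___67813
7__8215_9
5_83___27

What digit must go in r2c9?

Row 2 already contains {1, 2, 3, 5, 8, 9}.
Column 9 already contains {1, 3, 6, 7, 8, 9}.
Its 3×3 block (box 3) already contains {2, 3, 6, 9}.
The only value from 1–9 not eliminated is 4, so r2c9 = 4.

4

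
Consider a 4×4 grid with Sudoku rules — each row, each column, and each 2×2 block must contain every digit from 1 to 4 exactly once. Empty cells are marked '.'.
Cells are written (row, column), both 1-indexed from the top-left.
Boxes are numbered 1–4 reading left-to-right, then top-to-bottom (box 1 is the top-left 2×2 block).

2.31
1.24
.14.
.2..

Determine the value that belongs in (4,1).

Cell (4,1) itself could take any of {3, 4} by direct elimination.
Consider where 4 can go in column 1.
(3,1) is out (row 3 already has a 4).
So the only cell in column 1 that can hold 4 is (4,1).
Therefore (4,1) = 4.

4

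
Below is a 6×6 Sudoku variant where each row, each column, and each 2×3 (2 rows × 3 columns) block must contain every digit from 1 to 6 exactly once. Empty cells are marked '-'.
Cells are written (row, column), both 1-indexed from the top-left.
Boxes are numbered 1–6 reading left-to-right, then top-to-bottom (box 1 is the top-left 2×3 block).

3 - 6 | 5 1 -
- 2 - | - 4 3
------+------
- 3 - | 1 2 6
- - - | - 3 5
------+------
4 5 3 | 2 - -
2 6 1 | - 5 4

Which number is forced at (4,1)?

6

Cell (4,1) itself could take any of {1, 6} by direct elimination.
Consider where 6 can go in row 4.
(4,2) is out (column 2 already has a 6).
(4,3) is out (column 3 already has a 6).
(4,4) is out (box 4 already has a 6).
So the only cell in row 4 that can hold 6 is (4,1).
Therefore (4,1) = 6.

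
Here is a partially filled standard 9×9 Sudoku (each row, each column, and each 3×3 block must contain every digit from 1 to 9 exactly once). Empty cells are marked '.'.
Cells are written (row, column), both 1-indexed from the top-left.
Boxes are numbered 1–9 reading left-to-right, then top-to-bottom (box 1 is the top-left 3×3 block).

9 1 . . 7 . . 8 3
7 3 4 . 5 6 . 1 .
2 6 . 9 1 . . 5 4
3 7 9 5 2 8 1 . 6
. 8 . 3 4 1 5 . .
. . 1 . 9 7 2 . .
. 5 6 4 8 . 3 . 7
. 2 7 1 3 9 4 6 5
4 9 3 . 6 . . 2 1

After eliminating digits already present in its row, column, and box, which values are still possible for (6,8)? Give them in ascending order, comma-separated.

Row 6 already contains {1, 2, 7, 9}.
Column 8 already contains {1, 2, 5, 6, 8}.
Its 3×3 block (box 6) already contains {1, 2, 5, 6}.
Removing those from 1–9 leaves {3, 4} as the candidates for (6,8).

3,4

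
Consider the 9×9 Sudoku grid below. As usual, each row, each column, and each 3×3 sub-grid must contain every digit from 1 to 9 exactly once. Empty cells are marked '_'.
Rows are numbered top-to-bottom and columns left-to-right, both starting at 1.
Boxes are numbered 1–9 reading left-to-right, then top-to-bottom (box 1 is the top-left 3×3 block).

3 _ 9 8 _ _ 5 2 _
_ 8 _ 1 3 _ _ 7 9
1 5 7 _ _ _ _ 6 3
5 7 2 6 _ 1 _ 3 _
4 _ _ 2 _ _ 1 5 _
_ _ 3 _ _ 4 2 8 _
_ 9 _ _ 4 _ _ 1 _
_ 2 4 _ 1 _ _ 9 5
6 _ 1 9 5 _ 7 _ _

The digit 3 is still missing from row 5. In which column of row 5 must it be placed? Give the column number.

Consider where 3 can go in row 5.
R5C2 is out (box 4 already has a 3).
R5C3 is out (column 3 already has a 3).
R5C5 is out (column 5 already has a 3).
R5C9 is out (column 9 already has a 3).
So the only cell in row 5 that can hold 3 is R5C6.
That is column 6.

6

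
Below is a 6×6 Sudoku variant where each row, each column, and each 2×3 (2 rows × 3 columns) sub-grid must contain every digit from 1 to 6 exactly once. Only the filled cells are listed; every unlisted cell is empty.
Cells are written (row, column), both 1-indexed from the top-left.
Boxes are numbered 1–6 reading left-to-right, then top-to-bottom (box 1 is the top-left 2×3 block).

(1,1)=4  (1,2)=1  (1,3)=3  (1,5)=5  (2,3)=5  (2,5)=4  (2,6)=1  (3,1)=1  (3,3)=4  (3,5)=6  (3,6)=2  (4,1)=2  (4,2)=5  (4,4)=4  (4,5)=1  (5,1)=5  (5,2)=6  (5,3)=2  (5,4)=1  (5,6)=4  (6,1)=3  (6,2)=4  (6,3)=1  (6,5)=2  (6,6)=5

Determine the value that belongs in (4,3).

Row 4 already contains {1, 2, 4, 5}.
Column 3 already contains {1, 2, 3, 4, 5}.
Its 2×3 block (box 3) already contains {1, 2, 4, 5}.
The only value from 1–6 not eliminated is 6, so (4,3) = 6.

6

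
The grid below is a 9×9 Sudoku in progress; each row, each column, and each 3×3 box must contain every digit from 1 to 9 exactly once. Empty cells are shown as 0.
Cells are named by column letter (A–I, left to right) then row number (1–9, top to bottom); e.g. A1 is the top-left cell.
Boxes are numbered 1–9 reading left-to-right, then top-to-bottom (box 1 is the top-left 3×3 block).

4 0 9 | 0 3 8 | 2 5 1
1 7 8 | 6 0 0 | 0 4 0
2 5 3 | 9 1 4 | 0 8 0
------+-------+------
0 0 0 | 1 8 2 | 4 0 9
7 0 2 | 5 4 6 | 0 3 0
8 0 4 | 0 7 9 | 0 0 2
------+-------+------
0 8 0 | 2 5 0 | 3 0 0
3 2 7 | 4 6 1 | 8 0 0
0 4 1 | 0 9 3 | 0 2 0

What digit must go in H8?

9

Row 8 already contains {1, 2, 3, 4, 6, 7, 8}.
Column H already contains {2, 3, 4, 5, 8}.
Its 3×3 block (box 9) already contains {2, 3, 8}.
The only value from 1–9 not eliminated is 9, so H8 = 9.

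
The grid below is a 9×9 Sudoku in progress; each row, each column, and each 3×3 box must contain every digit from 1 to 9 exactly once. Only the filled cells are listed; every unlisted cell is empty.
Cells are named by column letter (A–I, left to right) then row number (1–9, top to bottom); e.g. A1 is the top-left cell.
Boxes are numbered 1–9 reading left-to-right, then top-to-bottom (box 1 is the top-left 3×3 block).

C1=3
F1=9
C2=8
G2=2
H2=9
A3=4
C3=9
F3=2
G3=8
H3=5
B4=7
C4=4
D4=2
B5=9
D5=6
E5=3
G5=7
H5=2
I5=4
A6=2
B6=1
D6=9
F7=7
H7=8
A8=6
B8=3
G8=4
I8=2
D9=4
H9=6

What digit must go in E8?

9

Cell E8 itself could take any of {1, 5, 8, 9} by direct elimination.
Consider where 9 can go in row 8.
C8 is out (column C already has a 9).
D8 is out (column D already has a 9).
F8 is out (column F already has a 9).
H8 is out (column H already has a 9).
So the only cell in row 8 that can hold 9 is E8.
Therefore E8 = 9.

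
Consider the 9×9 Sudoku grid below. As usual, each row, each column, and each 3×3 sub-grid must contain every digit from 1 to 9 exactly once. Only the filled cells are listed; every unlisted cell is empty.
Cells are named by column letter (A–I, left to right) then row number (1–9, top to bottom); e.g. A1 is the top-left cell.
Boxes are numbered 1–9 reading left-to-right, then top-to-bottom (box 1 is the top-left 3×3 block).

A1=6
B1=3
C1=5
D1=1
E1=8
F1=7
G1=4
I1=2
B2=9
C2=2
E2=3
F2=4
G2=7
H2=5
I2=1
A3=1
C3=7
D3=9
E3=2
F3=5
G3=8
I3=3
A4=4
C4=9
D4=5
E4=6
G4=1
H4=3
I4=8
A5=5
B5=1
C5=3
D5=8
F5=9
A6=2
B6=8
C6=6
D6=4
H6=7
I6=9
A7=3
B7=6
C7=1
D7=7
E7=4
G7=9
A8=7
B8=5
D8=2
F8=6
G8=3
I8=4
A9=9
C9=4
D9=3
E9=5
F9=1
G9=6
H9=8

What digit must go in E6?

Row 6 already contains {2, 4, 6, 7, 8, 9}.
Column E already contains {2, 3, 4, 5, 6, 8}.
Its 3×3 block (box 5) already contains {4, 5, 6, 8, 9}.
The only value from 1–9 not eliminated is 1, so E6 = 1.

1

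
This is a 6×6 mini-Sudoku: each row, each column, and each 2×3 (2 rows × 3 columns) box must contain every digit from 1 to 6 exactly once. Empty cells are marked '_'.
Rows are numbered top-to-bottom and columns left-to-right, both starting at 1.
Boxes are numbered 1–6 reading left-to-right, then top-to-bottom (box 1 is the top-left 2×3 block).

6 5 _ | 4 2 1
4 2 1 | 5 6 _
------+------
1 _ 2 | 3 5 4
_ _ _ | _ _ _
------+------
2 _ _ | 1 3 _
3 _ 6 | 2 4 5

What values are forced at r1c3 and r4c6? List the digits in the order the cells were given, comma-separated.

For r1c3:
  Row 1 already contains {1, 2, 4, 5, 6}.
  Column 3 already contains {1, 2, 6}.
  Its 2×3 block (box 1) already contains {1, 2, 4, 5, 6}.
  The only value from 1–6 not eliminated is 3, so r1c3 = 3.
For r4c6:
  Consider where 2 can go in box 4.
  r4c4 is out (column 4 already has a 2).
  r4c5 is out (column 5 already has a 2).
  So the only cell in box 4 that can hold 2 is r4c6.
  So r4c6 = 2.

3,2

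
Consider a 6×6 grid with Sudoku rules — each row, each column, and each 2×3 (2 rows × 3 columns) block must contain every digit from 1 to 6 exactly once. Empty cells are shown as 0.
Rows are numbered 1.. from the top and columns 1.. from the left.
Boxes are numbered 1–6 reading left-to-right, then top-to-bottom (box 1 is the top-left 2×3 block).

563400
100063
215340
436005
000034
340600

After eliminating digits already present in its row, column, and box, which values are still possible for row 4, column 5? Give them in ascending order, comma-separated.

1,2

Row 4 already contains {3, 4, 5, 6}.
Column 5 already contains {3, 4, 6}.
Its 2×3 block (box 4) already contains {3, 4, 5}.
Removing those from 1–6 leaves {1, 2} as the candidates for row 4, column 5.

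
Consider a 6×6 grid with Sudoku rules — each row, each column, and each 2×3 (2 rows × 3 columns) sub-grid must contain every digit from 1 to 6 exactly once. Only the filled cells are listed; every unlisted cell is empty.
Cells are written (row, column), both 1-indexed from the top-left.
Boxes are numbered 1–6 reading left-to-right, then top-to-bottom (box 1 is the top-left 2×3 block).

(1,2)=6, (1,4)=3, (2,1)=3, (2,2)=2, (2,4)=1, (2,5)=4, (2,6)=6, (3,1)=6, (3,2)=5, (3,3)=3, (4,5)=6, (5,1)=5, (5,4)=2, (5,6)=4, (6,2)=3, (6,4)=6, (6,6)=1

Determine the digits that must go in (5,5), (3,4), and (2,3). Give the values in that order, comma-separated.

3,4,5

For (5,5):
  Row 5 already contains {2, 4, 5}.
  Column 5 already contains {4, 6}.
  Its 2×3 block (box 6) already contains {1, 2, 4, 6}.
  The only value from 1–6 not eliminated is 3, so (5,5) = 3.
For (3,4):
  Row 3 already contains {3, 5, 6}.
  Column 4 already contains {1, 2, 3, 6}.
  Its 2×3 block (box 4) already contains {6}.
  The only value from 1–6 not eliminated is 4, so (3,4) = 4.
For (2,3):
  Row 2 already contains {1, 2, 3, 4, 6}.
  Column 3 already contains {3}.
  Its 2×3 block (box 1) already contains {2, 3, 6}.
  The only value from 1–6 not eliminated is 5, so (2,3) = 5.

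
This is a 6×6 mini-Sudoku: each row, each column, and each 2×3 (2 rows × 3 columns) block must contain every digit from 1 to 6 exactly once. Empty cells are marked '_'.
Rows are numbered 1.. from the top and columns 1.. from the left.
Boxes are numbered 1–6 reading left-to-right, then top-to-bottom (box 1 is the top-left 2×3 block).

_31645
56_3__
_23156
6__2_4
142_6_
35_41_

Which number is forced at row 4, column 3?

5

Row 4 already contains {2, 4, 6}.
Column 3 already contains {1, 2, 3}.
Its 2×3 block (box 3) already contains {2, 3, 6}.
The only value from 1–6 not eliminated is 5, so row 4, column 3 = 5.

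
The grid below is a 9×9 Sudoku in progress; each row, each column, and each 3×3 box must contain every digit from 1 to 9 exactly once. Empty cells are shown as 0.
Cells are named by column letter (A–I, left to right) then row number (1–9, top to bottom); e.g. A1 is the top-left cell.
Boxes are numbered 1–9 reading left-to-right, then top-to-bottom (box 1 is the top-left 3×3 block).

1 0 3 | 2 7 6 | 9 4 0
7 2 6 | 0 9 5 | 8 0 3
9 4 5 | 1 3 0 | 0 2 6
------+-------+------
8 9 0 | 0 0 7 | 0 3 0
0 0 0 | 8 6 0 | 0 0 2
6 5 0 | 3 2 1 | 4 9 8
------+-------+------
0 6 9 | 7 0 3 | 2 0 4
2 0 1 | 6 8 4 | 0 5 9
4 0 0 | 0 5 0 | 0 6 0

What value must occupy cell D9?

9

Row 9 already contains {4, 5, 6}.
Column D already contains {1, 2, 3, 6, 7, 8}.
Its 3×3 block (box 8) already contains {3, 4, 5, 6, 7, 8}.
The only value from 1–9 not eliminated is 9, so D9 = 9.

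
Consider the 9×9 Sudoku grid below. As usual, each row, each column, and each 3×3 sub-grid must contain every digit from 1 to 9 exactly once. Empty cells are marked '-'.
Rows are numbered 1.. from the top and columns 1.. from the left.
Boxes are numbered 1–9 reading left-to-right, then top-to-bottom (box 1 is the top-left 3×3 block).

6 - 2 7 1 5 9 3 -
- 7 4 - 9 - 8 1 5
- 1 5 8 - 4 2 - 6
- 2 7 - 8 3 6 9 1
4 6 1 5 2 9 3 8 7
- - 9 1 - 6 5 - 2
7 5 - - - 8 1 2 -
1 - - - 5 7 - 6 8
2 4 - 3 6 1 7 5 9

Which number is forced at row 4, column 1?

Row 4 already contains {1, 2, 3, 6, 7, 8, 9}.
Column 1 already contains {1, 2, 4, 6, 7}.
Its 3×3 block (box 4) already contains {1, 2, 4, 6, 7, 9}.
The only value from 1–9 not eliminated is 5, so row 4, column 1 = 5.

5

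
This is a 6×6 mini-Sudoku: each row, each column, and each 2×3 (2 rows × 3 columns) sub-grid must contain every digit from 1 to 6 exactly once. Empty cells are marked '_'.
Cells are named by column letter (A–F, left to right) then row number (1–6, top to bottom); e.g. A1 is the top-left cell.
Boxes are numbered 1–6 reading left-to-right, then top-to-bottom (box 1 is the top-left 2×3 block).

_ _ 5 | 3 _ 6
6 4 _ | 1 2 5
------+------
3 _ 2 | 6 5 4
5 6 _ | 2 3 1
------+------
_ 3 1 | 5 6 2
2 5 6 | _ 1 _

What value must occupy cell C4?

Row 4 already contains {1, 2, 3, 5, 6}.
Column C already contains {1, 2, 5, 6}.
Its 2×3 block (box 3) already contains {2, 3, 5, 6}.
The only value from 1–6 not eliminated is 4, so C4 = 4.

4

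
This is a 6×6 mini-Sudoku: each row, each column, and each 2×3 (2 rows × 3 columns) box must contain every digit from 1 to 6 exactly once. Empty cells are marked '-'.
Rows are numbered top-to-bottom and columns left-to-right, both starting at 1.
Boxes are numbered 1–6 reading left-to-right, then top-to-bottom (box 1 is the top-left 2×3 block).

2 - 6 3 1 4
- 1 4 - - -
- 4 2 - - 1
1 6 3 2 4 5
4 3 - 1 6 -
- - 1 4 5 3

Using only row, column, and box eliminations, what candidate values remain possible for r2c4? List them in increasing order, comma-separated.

Row 2 already contains {1, 4}.
Column 4 already contains {1, 2, 3, 4}.
Its 2×3 block (box 2) already contains {1, 3, 4}.
Removing those from 1–6 leaves {5, 6} as the candidates for r2c4.

5,6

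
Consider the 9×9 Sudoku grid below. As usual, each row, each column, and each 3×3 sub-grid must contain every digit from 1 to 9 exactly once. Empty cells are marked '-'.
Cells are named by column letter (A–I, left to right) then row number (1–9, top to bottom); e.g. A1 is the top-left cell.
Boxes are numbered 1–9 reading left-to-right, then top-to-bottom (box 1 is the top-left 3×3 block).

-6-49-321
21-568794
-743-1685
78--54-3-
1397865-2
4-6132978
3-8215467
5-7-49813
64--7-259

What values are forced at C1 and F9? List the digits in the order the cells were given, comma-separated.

5,3

For C1:
  Row 1 already contains {1, 2, 3, 4, 6, 9}.
  Column C already contains {4, 6, 7, 8, 9}.
  Its 3×3 block (box 1) already contains {1, 2, 4, 6, 7}.
  The only value from 1–9 not eliminated is 5, so C1 = 5.
For F9:
  Row 9 already contains {2, 4, 5, 6, 7, 9}.
  Column F already contains {1, 2, 4, 5, 6, 8, 9}.
  Its 3×3 block (box 8) already contains {1, 2, 4, 5, 7, 9}.
  The only value from 1–9 not eliminated is 3, so F9 = 3.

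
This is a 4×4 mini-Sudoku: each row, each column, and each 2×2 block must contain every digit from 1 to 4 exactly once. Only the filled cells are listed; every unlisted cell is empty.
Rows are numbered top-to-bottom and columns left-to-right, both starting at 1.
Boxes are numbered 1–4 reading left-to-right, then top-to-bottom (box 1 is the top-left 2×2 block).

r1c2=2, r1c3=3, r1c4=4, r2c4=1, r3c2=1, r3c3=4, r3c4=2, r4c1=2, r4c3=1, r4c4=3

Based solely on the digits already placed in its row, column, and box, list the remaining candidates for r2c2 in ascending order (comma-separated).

3,4

Row 2 already contains {1}.
Column 2 already contains {1, 2}.
Its 2×2 block (box 1) already contains {2}.
Removing those from 1–4 leaves {3, 4} as the candidates for r2c2.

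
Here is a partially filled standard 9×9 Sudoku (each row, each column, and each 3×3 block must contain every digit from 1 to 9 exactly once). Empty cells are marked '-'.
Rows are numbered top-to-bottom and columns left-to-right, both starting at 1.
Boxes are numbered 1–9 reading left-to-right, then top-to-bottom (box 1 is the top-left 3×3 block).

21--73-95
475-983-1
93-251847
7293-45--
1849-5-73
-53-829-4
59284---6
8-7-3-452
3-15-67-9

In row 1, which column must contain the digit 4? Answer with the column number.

4

Consider where 4 can go in row 1.
r1c3 is out (column 3 already has a 4).
r1c7 is out (column 7 already has a 4).
So the only cell in row 1 that can hold 4 is r1c4.
That is column 4.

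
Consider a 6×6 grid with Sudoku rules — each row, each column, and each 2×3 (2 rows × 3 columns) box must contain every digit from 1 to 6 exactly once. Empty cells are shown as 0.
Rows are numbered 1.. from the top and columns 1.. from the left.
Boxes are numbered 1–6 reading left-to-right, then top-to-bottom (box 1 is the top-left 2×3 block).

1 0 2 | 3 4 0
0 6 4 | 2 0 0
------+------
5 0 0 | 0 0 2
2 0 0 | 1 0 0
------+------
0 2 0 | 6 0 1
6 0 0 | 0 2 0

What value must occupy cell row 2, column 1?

Row 2 already contains {2, 4, 6}.
Column 1 already contains {1, 2, 5, 6}.
Its 2×3 block (box 1) already contains {1, 2, 4, 6}.
The only value from 1–6 not eliminated is 3, so row 2, column 1 = 3.

3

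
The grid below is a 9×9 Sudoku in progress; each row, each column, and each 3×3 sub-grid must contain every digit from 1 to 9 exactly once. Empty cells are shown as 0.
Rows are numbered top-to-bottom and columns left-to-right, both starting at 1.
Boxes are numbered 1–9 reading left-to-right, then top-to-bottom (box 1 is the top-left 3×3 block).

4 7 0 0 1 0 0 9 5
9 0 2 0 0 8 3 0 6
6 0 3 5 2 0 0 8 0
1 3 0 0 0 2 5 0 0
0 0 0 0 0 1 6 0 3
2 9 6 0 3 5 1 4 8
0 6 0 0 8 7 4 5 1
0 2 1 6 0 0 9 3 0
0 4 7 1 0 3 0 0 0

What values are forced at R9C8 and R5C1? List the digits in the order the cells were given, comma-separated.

For R9C8:
  Consider where 6 can go in box 9.
  R8C9 is out (row 8 already has a 6).
  R9C7 is out (column 7 already has a 6).
  R9C9 is out (column 9 already has a 6).
  So the only cell in box 9 that can hold 6 is R9C8.
  So R9C8 = 6.
For R5C1:
  Consider where 7 can go in box 4.
  R4C3 is out (column 3 already has a 7).
  R5C2 is out (column 2 already has a 7).
  R5C3 is out (column 3 already has a 7).
  So the only cell in box 4 that can hold 7 is R5C1.
  So R5C1 = 7.

6,7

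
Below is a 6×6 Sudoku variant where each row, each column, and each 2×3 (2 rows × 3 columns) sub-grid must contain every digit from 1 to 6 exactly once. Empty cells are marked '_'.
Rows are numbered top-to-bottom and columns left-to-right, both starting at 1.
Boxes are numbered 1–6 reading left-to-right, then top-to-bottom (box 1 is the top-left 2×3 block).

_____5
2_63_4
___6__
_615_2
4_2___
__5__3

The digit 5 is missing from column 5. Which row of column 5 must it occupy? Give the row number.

5

Consider where 5 can go in column 5.
r1c5 is out (row 1 already has a 5).
r2c5 is out (box 2 already has a 5).
r3c5 is out (box 4 already has a 5).
r4c5 is out (row 4 already has a 5).
r6c5 is out (row 6 already has a 5).
So the only cell in column 5 that can hold 5 is r5c5.
That is row 5.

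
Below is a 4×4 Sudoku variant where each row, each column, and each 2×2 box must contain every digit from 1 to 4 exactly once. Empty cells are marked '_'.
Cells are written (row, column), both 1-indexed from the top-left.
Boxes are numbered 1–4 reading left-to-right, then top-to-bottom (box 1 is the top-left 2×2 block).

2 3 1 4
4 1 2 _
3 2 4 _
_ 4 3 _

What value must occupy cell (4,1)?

Row 4 already contains {3, 4}.
Column 1 already contains {2, 3, 4}.
Its 2×2 block (box 3) already contains {2, 3, 4}.
The only value from 1–4 not eliminated is 1, so (4,1) = 1.

1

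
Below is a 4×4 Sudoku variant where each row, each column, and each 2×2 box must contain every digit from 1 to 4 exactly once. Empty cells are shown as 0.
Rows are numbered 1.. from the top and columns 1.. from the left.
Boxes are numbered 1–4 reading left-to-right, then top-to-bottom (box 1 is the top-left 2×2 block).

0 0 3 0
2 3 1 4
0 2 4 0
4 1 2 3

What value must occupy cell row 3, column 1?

Row 3 already contains {2, 4}.
Column 1 already contains {2, 4}.
Its 2×2 block (box 3) already contains {1, 2, 4}.
The only value from 1–4 not eliminated is 3, so row 3, column 1 = 3.

3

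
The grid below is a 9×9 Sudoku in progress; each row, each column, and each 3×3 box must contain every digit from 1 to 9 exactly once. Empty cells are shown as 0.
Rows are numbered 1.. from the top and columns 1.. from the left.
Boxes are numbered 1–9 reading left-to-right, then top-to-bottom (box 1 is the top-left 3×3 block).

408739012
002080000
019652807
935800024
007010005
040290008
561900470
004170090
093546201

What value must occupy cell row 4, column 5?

Row 4 already contains {2, 3, 4, 5, 8, 9}.
Column 5 already contains {1, 3, 4, 5, 7, 8, 9}.
Its 3×3 block (box 5) already contains {1, 2, 8, 9}.
The only value from 1–9 not eliminated is 6, so row 4, column 5 = 6.

6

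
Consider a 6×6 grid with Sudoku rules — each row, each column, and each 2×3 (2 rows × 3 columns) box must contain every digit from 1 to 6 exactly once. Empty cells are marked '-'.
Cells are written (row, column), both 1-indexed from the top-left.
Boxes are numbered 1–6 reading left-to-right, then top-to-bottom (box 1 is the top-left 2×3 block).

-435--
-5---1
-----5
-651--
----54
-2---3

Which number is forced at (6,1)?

5

Cell (6,1) itself could take any of {1, 4, 5, 6} by direct elimination.
Consider where 5 can go in column 1.
(1,1) is out (row 1 already has a 5).
(2,1) is out (row 2 already has a 5).
(3,1) is out (row 3 already has a 5).
(4,1) is out (row 4 already has a 5).
(5,1) is out (row 5 already has a 5).
So the only cell in column 1 that can hold 5 is (6,1).
Therefore (6,1) = 5.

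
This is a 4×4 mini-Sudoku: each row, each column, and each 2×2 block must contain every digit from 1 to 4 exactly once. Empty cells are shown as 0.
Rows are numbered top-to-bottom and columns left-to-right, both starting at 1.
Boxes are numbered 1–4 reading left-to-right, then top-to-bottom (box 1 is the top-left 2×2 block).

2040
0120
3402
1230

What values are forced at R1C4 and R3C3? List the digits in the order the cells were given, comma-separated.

For R1C4:
  Consider where 1 can go in column 4.
  R2C4 is out (row 2 already has a 1).
  R4C4 is out (row 4 already has a 1).
  So the only cell in column 4 that can hold 1 is R1C4.
  So R1C4 = 1.
For R3C3:
  Row 3 already contains {2, 3, 4}.
  Column 3 already contains {2, 3, 4}.
  Its 2×2 block (box 4) already contains {2, 3}.
  The only value from 1–4 not eliminated is 1, so R3C3 = 1.

1,1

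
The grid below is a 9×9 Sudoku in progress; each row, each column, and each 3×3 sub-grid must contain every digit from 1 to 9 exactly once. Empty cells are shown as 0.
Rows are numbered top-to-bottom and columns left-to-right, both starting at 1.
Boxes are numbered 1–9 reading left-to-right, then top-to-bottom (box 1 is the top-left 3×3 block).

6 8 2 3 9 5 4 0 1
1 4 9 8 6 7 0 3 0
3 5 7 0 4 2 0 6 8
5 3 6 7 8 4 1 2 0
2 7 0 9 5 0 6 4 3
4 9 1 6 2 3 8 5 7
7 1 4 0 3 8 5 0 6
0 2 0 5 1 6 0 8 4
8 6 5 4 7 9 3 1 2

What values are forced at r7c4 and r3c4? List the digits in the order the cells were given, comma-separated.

2,1

For r7c4:
  Row 7 already contains {1, 3, 4, 5, 6, 7, 8}.
  Column 4 already contains {3, 4, 5, 6, 7, 8, 9}.
  Its 3×3 block (box 8) already contains {1, 3, 4, 5, 6, 7, 8, 9}.
  The only value from 1–9 not eliminated is 2, so r7c4 = 2.
For r3c4:
  Row 3 already contains {2, 3, 4, 5, 6, 7, 8}.
  Column 4 already contains {3, 4, 5, 6, 7, 8, 9}.
  Its 3×3 block (box 2) already contains {2, 3, 4, 5, 6, 7, 8, 9}.
  The only value from 1–9 not eliminated is 1, so r3c4 = 1.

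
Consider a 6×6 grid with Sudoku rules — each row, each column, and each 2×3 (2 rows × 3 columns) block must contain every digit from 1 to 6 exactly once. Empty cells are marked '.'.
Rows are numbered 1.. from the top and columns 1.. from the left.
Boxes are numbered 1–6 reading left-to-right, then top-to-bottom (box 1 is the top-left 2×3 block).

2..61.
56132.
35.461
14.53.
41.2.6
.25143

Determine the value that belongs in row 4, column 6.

Row 4 already contains {1, 3, 4, 5}.
Column 6 already contains {1, 3, 6}.
Its 2×3 block (box 4) already contains {1, 3, 4, 5, 6}.
The only value from 1–6 not eliminated is 2, so row 4, column 6 = 2.

2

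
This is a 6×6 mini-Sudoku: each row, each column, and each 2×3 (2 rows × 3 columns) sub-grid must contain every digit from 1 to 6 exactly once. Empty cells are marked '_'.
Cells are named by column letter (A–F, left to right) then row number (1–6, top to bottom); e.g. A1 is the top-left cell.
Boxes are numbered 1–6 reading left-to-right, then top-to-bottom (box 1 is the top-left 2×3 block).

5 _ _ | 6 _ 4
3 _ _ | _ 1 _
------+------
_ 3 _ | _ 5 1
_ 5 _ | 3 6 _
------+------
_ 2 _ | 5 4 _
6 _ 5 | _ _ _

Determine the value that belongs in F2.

Cell F2 itself could take any of {2, 5} by direct elimination.
Consider where 5 can go in box 2.
E1 is out (row 1 already has a 5).
D2 is out (column D already has a 5).
So the only cell in box 2 that can hold 5 is F2.
Therefore F2 = 5.

5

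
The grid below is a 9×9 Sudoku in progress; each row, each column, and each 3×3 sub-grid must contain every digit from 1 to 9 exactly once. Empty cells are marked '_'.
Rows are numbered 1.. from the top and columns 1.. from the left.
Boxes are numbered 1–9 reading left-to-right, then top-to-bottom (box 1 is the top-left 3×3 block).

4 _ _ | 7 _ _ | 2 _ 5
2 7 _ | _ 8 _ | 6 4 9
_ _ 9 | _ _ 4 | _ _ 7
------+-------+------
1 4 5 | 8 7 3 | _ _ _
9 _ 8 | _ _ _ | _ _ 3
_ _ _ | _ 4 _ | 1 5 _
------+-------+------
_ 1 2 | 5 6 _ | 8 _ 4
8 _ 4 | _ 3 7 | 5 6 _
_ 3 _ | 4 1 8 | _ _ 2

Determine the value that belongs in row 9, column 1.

Cell row 9, column 1 itself could take any of {5, 6, 7} by direct elimination.
Consider where 5 can go in row 9.
row 9, column 3 is out (column 3 already has a 5).
row 9, column 7 is out (column 7 already has a 5).
row 9, column 8 is out (column 8 already has a 5).
So the only cell in row 9 that can hold 5 is row 9, column 1.
Therefore row 9, column 1 = 5.

5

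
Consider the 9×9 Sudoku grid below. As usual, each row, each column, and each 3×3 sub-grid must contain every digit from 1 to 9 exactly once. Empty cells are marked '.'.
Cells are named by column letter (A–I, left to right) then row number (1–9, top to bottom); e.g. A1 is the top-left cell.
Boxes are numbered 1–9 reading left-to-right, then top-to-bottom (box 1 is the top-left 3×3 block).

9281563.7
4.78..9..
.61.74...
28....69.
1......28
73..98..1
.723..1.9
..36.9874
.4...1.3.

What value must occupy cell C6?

Cell C6 itself could take any of {4, 5, 6} by direct elimination.
Consider where 6 can go in row 6.
D6 is out (column D already has a 6).
G6 is out (column G already has a 6).
H6 is out (box 6 already has a 6).
So the only cell in row 6 that can hold 6 is C6.
Therefore C6 = 6.

6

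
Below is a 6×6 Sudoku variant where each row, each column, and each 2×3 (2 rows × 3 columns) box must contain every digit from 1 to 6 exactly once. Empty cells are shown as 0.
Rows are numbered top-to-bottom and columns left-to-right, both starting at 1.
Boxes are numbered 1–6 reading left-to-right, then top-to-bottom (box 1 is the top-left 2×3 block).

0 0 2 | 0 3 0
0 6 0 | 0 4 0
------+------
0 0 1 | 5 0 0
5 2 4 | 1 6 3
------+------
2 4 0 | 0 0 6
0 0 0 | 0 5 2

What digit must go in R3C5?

2

Row 3 already contains {1, 5}.
Column 5 already contains {3, 4, 5, 6}.
Its 2×3 block (box 4) already contains {1, 3, 5, 6}.
The only value from 1–6 not eliminated is 2, so R3C5 = 2.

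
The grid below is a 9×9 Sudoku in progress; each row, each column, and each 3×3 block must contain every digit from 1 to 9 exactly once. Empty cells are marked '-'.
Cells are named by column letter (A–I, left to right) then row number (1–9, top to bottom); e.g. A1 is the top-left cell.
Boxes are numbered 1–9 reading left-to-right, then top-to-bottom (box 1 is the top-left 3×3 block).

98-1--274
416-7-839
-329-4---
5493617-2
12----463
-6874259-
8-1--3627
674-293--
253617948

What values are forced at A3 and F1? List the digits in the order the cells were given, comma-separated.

For A3:
  Row 3 already contains {2, 3, 4, 9}.
  Column A already contains {1, 2, 4, 5, 6, 8, 9}.
  Its 3×3 block (box 1) already contains {1, 2, 3, 4, 6, 8, 9}.
  The only value from 1–9 not eliminated is 7, so A3 = 7.
For F1:
  Consider where 6 can go in column F.
  F2 is out (row 2 already has a 6).
  F5 is out (row 5 already has a 6).
  So the only cell in column F that can hold 6 is F1.
  So F1 = 6.

7,6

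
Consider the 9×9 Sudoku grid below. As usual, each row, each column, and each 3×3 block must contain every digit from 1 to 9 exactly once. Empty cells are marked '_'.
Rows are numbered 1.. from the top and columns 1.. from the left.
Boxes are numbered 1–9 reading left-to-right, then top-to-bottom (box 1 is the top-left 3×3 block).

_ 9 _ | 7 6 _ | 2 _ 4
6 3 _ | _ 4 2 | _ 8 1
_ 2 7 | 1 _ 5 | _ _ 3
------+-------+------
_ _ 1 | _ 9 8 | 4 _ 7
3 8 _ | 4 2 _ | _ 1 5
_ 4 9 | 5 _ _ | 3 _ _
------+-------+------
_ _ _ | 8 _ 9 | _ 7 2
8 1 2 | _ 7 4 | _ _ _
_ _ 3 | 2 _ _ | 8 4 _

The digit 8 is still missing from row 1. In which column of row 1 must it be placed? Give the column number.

Consider where 8 can go in row 1.
row 1, column 1 is out (column 1 already has a 8).
row 1, column 6 is out (column 6 already has a 8).
row 1, column 8 is out (column 8 already has a 8).
So the only cell in row 1 that can hold 8 is row 1, column 3.
That is column 3.

3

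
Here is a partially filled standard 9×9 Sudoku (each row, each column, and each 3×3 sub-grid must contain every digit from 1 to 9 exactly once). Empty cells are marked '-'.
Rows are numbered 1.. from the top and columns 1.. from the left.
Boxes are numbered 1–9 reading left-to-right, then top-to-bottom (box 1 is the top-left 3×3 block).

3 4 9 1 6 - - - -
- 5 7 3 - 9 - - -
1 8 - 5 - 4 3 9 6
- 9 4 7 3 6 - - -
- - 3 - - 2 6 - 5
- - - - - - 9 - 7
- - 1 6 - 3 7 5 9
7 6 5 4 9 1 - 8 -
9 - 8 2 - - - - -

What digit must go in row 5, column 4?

Cell row 5, column 4 itself could take any of {8, 9} by direct elimination.
Consider where 9 can go in column 4.
row 6, column 4 is out (row 6 already has a 9).
So the only cell in column 4 that can hold 9 is row 5, column 4.
Therefore row 5, column 4 = 9.

9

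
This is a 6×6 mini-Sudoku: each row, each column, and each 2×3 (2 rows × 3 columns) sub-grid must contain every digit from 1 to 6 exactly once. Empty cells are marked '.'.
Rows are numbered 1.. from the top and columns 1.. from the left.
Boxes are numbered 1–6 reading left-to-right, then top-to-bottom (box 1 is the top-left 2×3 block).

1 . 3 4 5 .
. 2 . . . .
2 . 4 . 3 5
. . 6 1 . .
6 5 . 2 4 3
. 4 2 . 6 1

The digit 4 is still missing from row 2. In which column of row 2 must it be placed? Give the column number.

Consider where 4 can go in row 2.
row 2, column 3 is out (column 3 already has a 4).
row 2, column 4 is out (column 4 already has a 4).
row 2, column 5 is out (column 5 already has a 4).
row 2, column 6 is out (box 2 already has a 4).
So the only cell in row 2 that can hold 4 is row 2, column 1.
That is column 1.

1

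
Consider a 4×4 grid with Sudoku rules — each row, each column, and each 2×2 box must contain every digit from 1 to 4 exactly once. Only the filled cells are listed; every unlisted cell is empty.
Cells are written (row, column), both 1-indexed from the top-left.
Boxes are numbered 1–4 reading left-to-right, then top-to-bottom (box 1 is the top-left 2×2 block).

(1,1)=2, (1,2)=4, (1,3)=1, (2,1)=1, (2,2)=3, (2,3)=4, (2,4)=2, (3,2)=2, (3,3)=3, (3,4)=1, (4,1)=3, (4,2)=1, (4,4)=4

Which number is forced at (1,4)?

3

Row 1 already contains {1, 2, 4}.
Column 4 already contains {1, 2, 4}.
Its 2×2 block (box 2) already contains {1, 2, 4}.
The only value from 1–4 not eliminated is 3, so (1,4) = 3.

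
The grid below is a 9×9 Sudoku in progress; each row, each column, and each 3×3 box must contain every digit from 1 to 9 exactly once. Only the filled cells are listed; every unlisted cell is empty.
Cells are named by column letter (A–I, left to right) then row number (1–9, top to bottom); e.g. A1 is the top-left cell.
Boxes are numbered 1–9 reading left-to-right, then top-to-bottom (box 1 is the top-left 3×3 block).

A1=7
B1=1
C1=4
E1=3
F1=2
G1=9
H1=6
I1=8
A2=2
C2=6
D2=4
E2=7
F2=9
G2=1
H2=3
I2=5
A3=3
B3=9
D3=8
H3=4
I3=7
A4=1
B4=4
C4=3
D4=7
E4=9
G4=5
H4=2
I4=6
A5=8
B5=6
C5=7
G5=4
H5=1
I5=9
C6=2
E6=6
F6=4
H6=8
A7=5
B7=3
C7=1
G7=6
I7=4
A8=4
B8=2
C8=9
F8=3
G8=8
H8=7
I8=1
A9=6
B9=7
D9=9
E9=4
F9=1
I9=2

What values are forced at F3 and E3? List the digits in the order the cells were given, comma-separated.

6,1

For F3:
  Consider where 6 can go in column F.
  F4 is out (row 4 already has a 6).
  F5 is out (row 5 already has a 6).
  F7 is out (row 7 already has a 6).
  So the only cell in column F that can hold 6 is F3.
  So F3 = 6.
For E3:
  Consider where 1 can go in box 2.
  D1 is out (row 1 already has a 1).
  F3 is out (column F already has a 1).
  So the only cell in box 2 that can hold 1 is E3.
  So E3 = 1.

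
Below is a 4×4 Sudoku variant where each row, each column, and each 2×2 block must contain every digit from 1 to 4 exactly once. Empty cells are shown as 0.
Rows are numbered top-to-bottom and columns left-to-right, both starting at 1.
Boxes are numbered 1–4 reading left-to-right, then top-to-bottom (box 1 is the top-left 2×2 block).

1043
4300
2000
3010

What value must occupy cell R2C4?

1

Cell R2C4 itself could take any of {1, 2} by direct elimination.
Consider where 1 can go in box 2.
R2C3 is out (column 3 already has a 1).
So the only cell in box 2 that can hold 1 is R2C4.
Therefore R2C4 = 1.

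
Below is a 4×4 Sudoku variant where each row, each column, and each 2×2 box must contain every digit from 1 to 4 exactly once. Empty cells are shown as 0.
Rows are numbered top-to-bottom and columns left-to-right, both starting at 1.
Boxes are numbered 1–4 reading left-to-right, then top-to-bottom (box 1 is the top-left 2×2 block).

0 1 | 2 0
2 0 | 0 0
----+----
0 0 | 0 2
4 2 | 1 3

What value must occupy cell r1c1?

3

Row 1 already contains {1, 2}.
Column 1 already contains {2, 4}.
Its 2×2 block (box 1) already contains {1, 2}.
The only value from 1–4 not eliminated is 3, so r1c1 = 3.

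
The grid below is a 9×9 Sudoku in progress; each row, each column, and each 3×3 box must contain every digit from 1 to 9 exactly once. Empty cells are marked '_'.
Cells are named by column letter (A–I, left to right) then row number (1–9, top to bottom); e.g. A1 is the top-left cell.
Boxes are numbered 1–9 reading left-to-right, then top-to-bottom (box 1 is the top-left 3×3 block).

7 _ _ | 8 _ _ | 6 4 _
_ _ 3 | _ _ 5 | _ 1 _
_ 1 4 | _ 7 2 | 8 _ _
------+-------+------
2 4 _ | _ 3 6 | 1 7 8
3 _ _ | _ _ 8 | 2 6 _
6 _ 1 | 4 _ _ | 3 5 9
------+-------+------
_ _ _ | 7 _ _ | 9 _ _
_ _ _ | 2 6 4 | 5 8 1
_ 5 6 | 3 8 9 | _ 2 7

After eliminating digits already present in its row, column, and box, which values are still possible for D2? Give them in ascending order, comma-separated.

Row 2 already contains {1, 3, 5}.
Column D already contains {2, 3, 4, 7, 8}.
Its 3×3 block (box 2) already contains {2, 5, 7, 8}.
Removing those from 1–9 leaves {6, 9} as the candidates for D2.

6,9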